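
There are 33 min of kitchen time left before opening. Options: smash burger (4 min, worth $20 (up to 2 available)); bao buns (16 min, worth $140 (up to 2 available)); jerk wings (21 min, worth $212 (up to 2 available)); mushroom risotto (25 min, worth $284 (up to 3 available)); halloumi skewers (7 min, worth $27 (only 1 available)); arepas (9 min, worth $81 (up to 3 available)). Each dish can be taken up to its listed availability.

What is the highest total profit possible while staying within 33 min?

324

The ratio ordering already packs tightly: 2×smash burger + mushroom risotto, 33 min, 324.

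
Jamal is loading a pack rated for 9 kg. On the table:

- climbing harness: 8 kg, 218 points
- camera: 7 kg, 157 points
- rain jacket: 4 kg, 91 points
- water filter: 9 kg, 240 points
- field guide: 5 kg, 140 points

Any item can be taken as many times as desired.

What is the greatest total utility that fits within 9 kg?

240

Greedy by ratio would take rain jacket + field guide: 9 kg used, total 231.
Replace rain jacket and field guide with water filter: the trade gains 9 net, giving 240 at 9 kg.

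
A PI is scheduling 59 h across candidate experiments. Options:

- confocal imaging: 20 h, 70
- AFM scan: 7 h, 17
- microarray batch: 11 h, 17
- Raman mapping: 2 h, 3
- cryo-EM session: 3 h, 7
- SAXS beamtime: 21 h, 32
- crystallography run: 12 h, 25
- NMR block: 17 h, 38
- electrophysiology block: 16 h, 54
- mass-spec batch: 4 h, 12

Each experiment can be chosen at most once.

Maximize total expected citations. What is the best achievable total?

Filling by ratio: confocal imaging + AFM scan + Raman mapping + cryo-EM session + electrophysiology block + mass-spec batch for 163, with 7 h left unused.
Dropping Raman mapping and cryo-EM session frees 5 h; slotting in crystallography run (12 h) lifts the total to 178 at 59 h.
An exhaustive check of the 1024 subsets confirms 178.

178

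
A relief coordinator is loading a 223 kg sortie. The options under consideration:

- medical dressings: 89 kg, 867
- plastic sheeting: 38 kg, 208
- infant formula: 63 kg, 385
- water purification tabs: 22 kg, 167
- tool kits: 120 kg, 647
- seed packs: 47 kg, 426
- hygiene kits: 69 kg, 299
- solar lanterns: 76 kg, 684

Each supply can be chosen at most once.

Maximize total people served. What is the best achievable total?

Best packing: medical dressings + seed packs + solar lanterns — 212 kg, 1977 total.
Next best is medical dressings + infant formula + water purification tabs + seed packs at 1845 (221 kg) — short by 132.

1977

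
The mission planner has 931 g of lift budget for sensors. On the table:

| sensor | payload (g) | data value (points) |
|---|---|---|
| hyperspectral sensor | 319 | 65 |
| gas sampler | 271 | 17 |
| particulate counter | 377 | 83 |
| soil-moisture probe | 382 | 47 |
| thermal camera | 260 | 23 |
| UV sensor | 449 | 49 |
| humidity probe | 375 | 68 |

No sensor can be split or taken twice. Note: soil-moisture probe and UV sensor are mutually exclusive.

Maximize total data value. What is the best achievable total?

Filling by ratio: hyperspectral sensor + particulate counter for 148, with 235 g left unused.
Dropping hyperspectral sensor frees 319 g; slotting in humidity probe (375 g) lifts the total to 151 at 752 g.

151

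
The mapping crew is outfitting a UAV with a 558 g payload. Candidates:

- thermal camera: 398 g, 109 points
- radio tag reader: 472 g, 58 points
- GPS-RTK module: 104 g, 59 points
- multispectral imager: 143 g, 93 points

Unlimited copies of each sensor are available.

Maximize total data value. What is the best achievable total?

338

Density check — multispectral imager 0.65, GPS-RTK module 0.57, thermal camera 0.27, radio tag reader 0.12 are the best per g.
Best packing: GPS-RTK module + 3×multispectral imager — 533 g, 338 total.
The spare 25 g is too small for any remaining sensor, and no exchange beats 338.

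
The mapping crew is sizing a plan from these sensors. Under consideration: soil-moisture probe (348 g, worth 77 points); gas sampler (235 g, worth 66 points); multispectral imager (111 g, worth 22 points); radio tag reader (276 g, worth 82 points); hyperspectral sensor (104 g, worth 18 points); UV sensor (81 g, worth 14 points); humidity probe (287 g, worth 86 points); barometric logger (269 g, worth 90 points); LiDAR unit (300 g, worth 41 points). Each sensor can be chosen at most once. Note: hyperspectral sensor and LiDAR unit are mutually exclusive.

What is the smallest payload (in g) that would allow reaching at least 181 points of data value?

Need the lightest bundle worth ≥ 181.
radio tag reader + UV sensor + barometric logger reaches 186 using 626 g.
Any bundle with less than 626 g falls short of 181.

626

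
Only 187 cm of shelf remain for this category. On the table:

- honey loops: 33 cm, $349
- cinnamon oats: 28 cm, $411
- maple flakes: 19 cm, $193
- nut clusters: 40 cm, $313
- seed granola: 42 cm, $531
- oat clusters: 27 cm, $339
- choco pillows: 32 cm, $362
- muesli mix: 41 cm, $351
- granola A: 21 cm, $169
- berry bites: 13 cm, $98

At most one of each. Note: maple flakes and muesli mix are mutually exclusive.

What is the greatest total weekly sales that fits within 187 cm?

Density check — cinnamon oats 14.68, seed granola 12.64, oat clusters 12.56, choco pillows 11.31 are the best per cm.
Taking honey loops + cinnamon oats + maple flakes + seed granola + oat clusters + choco pillows: 181 cm used, 2185 in weekly sales.

2185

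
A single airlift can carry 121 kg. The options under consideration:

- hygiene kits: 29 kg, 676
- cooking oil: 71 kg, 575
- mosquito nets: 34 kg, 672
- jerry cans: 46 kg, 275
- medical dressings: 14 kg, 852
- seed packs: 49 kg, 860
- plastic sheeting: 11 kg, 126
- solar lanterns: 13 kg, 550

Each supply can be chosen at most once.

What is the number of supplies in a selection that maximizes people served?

Best achievable people served is 3064.
hygiene kits + medical dressings + seed packs + plastic sheeting + solar lanterns hits 3064 at 116 kg.
Every optimal selection uses 5 supplies.

5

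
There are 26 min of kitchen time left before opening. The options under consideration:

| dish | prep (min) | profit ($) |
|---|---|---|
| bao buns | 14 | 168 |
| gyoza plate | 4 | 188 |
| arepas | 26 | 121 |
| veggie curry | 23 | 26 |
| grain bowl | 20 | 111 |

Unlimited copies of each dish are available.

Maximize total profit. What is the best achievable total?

1128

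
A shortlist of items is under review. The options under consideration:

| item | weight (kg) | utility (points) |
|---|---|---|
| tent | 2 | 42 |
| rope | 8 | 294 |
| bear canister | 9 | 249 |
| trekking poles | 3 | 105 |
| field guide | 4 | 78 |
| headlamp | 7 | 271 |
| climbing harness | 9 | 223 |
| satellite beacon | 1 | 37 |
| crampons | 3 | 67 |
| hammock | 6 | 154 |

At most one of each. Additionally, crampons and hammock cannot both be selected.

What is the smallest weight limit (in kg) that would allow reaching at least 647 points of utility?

Need the lightest bundle worth ≥ 647.
rope + trekking poles + headlamp reaches 670 using 18 kg.
Below 18 kg the best achievable stays under 647.

18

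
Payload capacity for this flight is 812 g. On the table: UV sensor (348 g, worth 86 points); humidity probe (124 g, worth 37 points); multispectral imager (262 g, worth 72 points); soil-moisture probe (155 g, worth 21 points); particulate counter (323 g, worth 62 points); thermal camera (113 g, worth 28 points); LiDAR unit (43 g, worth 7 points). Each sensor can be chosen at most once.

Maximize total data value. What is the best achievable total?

202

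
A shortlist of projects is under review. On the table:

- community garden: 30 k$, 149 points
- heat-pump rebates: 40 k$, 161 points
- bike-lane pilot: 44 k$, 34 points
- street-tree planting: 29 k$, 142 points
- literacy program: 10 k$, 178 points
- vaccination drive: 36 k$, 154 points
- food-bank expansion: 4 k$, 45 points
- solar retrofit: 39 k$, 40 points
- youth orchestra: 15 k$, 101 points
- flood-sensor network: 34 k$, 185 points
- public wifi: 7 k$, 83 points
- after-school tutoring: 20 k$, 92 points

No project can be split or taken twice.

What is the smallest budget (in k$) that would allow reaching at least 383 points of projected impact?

Look for the lowest-budget combination reaching 383.
Taking literacy program + food-bank expansion + youth orchestra + public wifi gives 407 (≥ 383) for 36 k$.
Any bundle with less than 36 k$ falls short of 383.

36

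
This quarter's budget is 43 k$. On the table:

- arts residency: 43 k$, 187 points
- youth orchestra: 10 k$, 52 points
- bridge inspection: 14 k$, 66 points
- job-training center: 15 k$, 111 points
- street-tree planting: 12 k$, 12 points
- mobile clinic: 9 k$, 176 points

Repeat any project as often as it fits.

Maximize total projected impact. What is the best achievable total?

Density check — mobile clinic 19.56, job-training center 7.40, youth orchestra 5.20, bridge inspection 4.71 are the best per k$.
Taking 4×mobile clinic: 36 k$ used, 704 in projected impact.
No other feasible combination exceeds 704.

704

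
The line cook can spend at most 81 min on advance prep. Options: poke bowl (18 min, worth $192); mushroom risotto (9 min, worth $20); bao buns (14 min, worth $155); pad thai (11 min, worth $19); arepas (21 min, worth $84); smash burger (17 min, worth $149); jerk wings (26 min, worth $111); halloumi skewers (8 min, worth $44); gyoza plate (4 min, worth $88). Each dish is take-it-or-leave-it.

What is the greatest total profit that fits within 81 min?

By profit per min: gyoza plate 22.00, bao buns 11.07, poke bowl 10.67 lead.
Taking the top-ratio dishes first gives poke bowl + mushroom risotto + bao buns + pad thai + smash burger + halloumi skewers + gyoza plate for 667 (81 min).
The 28 min tied up in mushroom risotto and pad thai and halloumi skewers is better spent on jerk wings — total rises to 695 (79 min).
Next best is poke bowl + bao buns + arepas + smash burger + gyoza plate at 668 (74 min) — short by 27.

695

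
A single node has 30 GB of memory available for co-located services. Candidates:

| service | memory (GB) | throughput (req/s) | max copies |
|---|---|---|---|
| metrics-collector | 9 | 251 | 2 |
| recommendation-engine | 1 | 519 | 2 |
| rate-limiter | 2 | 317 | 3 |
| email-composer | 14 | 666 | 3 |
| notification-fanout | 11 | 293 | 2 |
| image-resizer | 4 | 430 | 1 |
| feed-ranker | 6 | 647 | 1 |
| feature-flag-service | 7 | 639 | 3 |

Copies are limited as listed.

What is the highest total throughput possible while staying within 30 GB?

4027

Filling by ratio: 2×recommendation-engine + 3×rate-limiter + image-resizer + feed-ranker + feature-flag-service for 3705, with 5 GB left unused.
Dropping rate-limiter frees 2 GB; slotting in feature-flag-service (7 GB) lifts the total to 4027 at 30 GB.
That's the maximum — no swap from here does better than 4027.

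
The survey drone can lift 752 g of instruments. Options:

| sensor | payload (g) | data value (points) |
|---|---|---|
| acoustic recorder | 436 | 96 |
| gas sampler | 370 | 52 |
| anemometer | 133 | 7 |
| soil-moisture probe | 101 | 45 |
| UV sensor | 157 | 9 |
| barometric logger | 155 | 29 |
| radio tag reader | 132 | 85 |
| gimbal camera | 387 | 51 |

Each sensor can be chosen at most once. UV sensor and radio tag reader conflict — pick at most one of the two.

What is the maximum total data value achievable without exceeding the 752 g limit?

226

Best packing: acoustic recorder + soil-moisture probe + radio tag reader — 669 g, 226 total.
The closest alternative, acoustic recorder + barometric logger + radio tag reader, reaches only 210.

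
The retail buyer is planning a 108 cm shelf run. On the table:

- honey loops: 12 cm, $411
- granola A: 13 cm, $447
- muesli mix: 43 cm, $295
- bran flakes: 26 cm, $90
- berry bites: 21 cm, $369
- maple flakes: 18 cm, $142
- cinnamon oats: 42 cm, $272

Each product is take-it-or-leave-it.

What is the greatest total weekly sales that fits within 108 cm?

1664

Ranking by ratio (weekly sales/cm): granola A 34.38, honey loops 34.25, berry bites 17.57.
Taking honey loops + granola A + muesli mix + berry bites + maple flakes: 107 cm used, 1664 in weekly sales.
Next best is honey loops + granola A + berry bites + maple flakes + cinnamon oats at 1641 (106 cm) — short by 23.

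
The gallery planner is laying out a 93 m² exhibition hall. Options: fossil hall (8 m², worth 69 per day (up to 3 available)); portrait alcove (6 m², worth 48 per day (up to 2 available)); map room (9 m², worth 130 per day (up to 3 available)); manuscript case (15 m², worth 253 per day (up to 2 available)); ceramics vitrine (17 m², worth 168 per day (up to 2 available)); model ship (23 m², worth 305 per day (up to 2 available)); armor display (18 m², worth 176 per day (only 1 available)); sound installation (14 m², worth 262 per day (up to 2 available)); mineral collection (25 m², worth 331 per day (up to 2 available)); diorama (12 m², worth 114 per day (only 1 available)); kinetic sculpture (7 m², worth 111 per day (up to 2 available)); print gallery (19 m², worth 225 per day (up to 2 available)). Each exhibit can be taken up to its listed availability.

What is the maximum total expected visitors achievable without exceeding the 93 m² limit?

1531

A density-first pass picks 2×map room + 2×manuscript case + 2×sound installation + 2×kinetic sculpture — 1512 at 90 m².
The 7 m² tied up in kinetic sculpture is better spent on map room — total rises to 1531 (92 m²).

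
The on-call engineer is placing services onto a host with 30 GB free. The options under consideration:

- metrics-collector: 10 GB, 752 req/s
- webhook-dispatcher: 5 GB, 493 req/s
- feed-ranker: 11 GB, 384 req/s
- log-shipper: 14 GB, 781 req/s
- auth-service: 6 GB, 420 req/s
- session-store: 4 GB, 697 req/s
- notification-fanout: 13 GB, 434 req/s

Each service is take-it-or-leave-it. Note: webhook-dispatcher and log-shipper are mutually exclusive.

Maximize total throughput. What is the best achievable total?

Metrics-collector + webhook-dispatcher + auth-service + session-store uses 25 of the 30 GB and totals 2362.

2362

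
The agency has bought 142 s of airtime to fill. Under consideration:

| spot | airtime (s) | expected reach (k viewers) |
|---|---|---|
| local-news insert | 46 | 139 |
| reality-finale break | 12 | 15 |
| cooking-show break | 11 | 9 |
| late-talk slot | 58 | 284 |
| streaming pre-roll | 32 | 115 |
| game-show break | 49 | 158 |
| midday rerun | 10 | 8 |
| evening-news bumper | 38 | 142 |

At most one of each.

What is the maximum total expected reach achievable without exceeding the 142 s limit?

565

By expected reach per s: late-talk slot 4.90, evening-news bumper 3.74, streaming pre-roll 3.59 lead.
Filling by ratio: reality-finale break + late-talk slot + streaming pre-roll + evening-news bumper for 556, with 2 s left unused.
The 44 s tied up in reality-finale break and streaming pre-roll is better spent on local-news insert — total rises to 565 (142 s).
No other feasible combination exceeds 565.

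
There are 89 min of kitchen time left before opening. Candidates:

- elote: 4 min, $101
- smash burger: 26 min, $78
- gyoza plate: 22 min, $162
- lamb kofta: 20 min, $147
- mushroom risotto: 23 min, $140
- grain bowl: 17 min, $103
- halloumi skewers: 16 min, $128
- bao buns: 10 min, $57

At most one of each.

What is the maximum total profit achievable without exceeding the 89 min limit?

698

Taking the top-ratio dishes first gives elote + gyoza plate + lamb kofta + mushroom risotto + halloumi skewers for 678 (85 min).
Dropping mushroom risotto frees 23 min; slotting in grain bowl + bao buns (27 min) lifts the total to 698 at 89 min.
The closest alternative, elote + gyoza plate + lamb kofta + mushroom risotto + halloumi skewers, reaches only 678.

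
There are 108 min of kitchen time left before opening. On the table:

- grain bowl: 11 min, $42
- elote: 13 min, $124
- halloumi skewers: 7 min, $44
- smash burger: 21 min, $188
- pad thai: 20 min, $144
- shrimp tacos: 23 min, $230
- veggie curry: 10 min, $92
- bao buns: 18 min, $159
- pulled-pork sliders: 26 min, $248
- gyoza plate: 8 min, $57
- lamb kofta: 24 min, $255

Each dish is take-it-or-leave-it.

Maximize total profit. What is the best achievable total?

1045

Greedy by ratio would take elote + shrimp tacos + veggie curry + pulled-pork sliders + gyoza plate + lamb kofta: 104 min used, total 1006.
Dropping veggie curry and gyoza plate frees 18 min; slotting in smash burger (21 min) lifts the total to 1045 at 107 min.
Nothing else within 108 min beats 1045.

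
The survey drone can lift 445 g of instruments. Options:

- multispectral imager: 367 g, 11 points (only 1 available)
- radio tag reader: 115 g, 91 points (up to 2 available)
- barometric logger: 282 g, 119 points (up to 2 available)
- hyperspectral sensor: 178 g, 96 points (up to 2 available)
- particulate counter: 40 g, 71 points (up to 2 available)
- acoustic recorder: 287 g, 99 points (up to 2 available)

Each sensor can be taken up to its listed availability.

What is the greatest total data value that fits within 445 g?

334

Filling by ratio: 2×radio tag reader + 2×particulate counter for 324, with 135 g left unused.
The 230 g tied up in 2×radio tag reader is better spent on 2×hyperspectral sensor — total rises to 334 (436 g).
No other feasible combination exceeds 334.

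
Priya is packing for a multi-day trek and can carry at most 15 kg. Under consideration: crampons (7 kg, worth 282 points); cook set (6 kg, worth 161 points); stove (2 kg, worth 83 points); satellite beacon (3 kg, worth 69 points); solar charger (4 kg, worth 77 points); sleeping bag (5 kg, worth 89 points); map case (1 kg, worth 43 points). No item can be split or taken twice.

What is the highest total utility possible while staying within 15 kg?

526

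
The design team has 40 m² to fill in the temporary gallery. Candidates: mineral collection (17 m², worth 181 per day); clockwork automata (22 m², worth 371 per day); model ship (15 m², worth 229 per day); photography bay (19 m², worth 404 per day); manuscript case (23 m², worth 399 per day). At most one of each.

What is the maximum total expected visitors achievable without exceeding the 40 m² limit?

Density check — photography bay 21.26, manuscript case 17.35, clockwork automata 16.86 are the best per m².
The ratio ordering already packs tightly: model ship + photography bay, 34 m², 633.

633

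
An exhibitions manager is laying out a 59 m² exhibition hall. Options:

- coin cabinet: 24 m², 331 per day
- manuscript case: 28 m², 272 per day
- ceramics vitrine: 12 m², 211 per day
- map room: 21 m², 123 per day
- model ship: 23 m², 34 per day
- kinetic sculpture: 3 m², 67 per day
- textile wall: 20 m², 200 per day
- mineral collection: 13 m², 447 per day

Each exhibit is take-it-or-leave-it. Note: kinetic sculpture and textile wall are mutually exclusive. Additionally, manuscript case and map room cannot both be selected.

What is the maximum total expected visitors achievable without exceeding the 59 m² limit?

1056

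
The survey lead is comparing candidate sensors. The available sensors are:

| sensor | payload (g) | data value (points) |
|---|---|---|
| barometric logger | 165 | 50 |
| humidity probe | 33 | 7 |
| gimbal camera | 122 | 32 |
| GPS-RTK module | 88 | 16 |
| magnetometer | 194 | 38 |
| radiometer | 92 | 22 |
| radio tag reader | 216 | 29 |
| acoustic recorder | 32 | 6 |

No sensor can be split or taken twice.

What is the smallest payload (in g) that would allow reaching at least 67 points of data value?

Need the lightest bundle worth ≥ 67.
barometric logger + radiometer reaches 72 using 257 g.
No combination under 257 g hits 67.

257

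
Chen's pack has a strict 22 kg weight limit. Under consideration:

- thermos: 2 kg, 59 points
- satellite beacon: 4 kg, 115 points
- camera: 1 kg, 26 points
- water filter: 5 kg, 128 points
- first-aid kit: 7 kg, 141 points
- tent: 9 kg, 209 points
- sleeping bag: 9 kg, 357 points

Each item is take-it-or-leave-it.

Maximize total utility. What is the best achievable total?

Best packing: thermos + satellite beacon + camera + water filter + sleeping bag — 21 kg, 685 total.
An exhaustive check of the 128 subsets confirms 685.

685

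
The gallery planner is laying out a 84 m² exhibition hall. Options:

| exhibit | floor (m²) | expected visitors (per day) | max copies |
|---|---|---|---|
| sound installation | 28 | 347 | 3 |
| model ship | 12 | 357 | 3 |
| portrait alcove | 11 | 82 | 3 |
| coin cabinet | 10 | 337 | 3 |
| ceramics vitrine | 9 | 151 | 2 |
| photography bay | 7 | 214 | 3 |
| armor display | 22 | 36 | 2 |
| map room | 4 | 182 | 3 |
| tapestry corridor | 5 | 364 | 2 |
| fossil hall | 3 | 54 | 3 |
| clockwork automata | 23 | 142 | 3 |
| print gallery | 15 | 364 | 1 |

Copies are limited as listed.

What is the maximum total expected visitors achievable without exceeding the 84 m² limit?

Filling by ratio: 3×coin cabinet + 3×photography bay + 3×map room + 2×tapestry corridor + 3×fossil hall for 3089, with 2 m² left unused.
Dropping 2×photography bay and 3×fossil hall frees 23 m²; slotting in 2×model ship (24 m²) lifts the total to 3213 at 83 m².
The spare 1 m² is too small for any remaining exhibit, and no exchange beats 3213.

3213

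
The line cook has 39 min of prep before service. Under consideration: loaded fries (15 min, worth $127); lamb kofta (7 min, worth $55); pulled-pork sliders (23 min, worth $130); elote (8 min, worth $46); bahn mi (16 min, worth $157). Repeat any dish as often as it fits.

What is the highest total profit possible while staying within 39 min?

369

By profit per min: bahn mi 9.81, loaded fries 8.47, lamb kofta 7.86 lead.
The ratio ordering already packs tightly: lamb kofta + 2×bahn mi, 39 min, 369.
Nothing else within 39 min beats 369.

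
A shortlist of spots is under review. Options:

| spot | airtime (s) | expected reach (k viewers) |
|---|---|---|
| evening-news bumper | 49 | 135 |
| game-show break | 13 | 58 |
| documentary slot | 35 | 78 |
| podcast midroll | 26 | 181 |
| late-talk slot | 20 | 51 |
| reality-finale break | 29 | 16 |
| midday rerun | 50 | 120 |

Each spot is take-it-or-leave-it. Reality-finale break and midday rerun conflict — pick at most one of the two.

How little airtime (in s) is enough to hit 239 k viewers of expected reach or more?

Look for the lowest-airtime combination reaching 239.
game-show break + podcast midroll reaches 239 using 39 s.
Below 39 s the best achievable stays under 239.

39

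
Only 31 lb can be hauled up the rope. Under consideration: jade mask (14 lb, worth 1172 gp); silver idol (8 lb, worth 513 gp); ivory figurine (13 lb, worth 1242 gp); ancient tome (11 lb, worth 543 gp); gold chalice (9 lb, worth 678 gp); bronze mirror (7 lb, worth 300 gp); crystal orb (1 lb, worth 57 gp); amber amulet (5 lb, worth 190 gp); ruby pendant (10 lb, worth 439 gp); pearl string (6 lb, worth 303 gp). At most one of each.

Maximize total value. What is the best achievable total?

Ranking by ratio (value/lb): ivory figurine 95.54, jade mask 83.71, gold chalice 75.33, silver idol 64.12.
Greedy by ratio would take jade mask + ivory figurine + crystal orb: 28 lb used, total 2471.
The 14 lb tied up in jade mask is better spent on silver idol + gold chalice — total rises to 2490 (31 lb).
No other feasible combination exceeds 2490.

2490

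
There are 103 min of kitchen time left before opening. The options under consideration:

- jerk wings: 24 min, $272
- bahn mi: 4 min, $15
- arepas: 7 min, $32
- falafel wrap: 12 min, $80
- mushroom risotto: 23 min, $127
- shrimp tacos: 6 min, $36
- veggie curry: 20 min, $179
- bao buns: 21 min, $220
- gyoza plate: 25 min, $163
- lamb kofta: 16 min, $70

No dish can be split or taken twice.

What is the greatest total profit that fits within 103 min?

Ranking by ratio (profit/min): jerk wings 11.33, bao buns 10.48, veggie curry 8.95, falafel wrap 6.67.
Best packing: jerk wings + falafel wrap + veggie curry + bao buns + gyoza plate — 102 min, 914 total.

914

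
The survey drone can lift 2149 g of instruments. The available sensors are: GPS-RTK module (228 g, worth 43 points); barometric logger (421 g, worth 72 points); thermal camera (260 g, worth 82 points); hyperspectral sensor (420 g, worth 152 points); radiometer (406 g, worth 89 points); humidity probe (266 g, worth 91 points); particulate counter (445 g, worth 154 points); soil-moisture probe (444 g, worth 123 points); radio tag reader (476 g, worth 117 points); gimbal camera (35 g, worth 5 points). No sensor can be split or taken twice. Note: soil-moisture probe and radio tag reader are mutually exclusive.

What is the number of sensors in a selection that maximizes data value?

The maximum data value within 2149 g is 650.
One optimal bundle: GPS-RTK module + thermal camera + hyperspectral sensor + humidity probe + particulate counter + soil-moisture probe + gimbal camera (2098 g).
Any selection reaching 650 contains exactly 7 sensors.

7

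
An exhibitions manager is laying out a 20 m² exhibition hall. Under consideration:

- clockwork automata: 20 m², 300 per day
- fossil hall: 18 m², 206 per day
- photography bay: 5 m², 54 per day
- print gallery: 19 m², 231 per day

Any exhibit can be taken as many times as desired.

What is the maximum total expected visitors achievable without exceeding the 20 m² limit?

300

Density check — clockwork automata 15.00, print gallery 12.16, fossil hall 11.44 are the best per m².
The ratio ordering already packs tightly: clockwork automata, 20 m², 300.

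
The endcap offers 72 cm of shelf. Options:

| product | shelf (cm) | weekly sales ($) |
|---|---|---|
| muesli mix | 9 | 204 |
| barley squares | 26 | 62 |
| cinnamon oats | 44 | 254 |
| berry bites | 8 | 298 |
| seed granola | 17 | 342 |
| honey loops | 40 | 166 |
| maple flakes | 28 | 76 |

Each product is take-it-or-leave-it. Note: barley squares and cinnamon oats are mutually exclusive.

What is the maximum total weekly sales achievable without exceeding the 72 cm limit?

Ranking by ratio (weekly sales/cm): berry bites 37.25, muesli mix 22.67, seed granola 20.12.
The ratio ordering already packs tightly: muesli mix + berry bites + seed granola + maple flakes, 62 cm, 920.
An exhaustive check of the 128 subsets confirms 920.

920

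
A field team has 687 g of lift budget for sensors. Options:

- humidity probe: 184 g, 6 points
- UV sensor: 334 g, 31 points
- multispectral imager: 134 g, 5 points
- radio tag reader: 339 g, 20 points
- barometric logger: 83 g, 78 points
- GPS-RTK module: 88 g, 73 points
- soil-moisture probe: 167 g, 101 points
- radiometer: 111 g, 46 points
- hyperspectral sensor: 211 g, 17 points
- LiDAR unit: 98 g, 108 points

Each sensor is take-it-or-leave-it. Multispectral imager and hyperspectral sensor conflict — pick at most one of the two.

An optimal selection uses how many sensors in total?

6

Optimal total is 411.
For example multispectral imager + barometric logger + GPS-RTK module + soil-moisture probe + radiometer + LiDAR unit achieves it, using 681 g.
All optima have 6 sensors.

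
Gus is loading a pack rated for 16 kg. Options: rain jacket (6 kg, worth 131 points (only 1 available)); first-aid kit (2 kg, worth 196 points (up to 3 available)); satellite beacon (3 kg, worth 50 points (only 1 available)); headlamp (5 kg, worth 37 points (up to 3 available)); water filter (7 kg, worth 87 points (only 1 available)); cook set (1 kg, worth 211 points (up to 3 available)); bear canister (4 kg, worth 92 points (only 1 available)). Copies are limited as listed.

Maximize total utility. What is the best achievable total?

1363

By utility per kg: cook set 211.00, first-aid kit 98.00, bear canister 23.00 lead.
The ratio ordering already packs tightly: 3×first-aid kit + satellite beacon + 3×cook set + bear canister, 16 kg, 1363.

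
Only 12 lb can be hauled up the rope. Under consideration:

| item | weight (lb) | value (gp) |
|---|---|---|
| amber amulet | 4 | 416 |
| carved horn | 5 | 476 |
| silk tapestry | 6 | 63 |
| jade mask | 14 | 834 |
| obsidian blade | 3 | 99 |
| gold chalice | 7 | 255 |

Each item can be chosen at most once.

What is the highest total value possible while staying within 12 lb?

991

Ranking by ratio (value/lb): amber amulet 104.00, carved horn 95.20, jade mask 59.57, gold chalice 36.43.
Amber amulet + carved horn + obsidian blade uses 12 of the 12 lb and totals 991.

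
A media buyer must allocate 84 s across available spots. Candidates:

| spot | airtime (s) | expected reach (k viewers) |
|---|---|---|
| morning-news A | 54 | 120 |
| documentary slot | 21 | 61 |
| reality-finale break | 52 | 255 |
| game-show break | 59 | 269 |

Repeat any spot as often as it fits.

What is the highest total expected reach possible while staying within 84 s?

330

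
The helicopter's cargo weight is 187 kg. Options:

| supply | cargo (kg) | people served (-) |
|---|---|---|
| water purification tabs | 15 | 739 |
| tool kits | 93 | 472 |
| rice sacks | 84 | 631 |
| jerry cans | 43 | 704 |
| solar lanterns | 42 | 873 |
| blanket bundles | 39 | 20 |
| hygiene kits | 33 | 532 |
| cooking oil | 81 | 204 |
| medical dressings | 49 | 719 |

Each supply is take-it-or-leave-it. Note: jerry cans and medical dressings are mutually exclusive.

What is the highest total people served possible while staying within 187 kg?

2947

Ranking by ratio (people served/kg): water purification tabs 49.27, solar lanterns 20.79, jerry cans 16.37, hygiene kits 16.12.
Taking water purification tabs + rice sacks + jerry cans + solar lanterns: 184 kg used, 2947 in people served.
The spare 3 kg is too small for any remaining supply, and no feasible exchange beats 2947.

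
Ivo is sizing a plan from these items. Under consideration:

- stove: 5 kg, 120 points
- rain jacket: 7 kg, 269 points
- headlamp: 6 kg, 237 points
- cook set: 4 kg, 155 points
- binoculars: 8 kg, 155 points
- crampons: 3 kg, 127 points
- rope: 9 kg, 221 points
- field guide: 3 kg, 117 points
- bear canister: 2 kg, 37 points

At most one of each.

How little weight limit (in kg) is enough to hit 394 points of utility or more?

10

Minimise kg subject to total utility ≥ 394.
Taking rain jacket + crampons gives 396 (≥ 394) for 10 kg.
No combination under 10 kg hits 394.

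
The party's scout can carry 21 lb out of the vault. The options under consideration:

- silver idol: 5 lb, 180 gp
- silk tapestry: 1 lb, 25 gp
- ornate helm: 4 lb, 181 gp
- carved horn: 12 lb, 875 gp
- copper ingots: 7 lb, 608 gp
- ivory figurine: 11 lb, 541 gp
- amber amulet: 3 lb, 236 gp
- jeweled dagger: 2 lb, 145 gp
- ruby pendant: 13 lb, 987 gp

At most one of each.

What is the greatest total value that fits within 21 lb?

Greedy by ratio would take silver idol + ornate helm + copper ingots + amber amulet + jeweled dagger: 21 lb used, total 1350.
Replace silver idol and ornate helm and amber amulet with carved horn: the trade gains 278 net, giving 1628 at 21 lb.
Runner-up silk tapestry + copper ingots + ruby pendant tops out at 1620.

1628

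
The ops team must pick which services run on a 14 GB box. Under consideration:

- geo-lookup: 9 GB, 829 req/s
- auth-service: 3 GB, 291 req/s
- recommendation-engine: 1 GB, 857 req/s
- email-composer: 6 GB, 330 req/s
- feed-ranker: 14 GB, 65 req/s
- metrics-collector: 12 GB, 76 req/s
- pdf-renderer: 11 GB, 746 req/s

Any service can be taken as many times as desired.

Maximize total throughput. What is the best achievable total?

The ratio ordering already packs tightly: 14×recommendation-engine, 14 GB, 11998.

11998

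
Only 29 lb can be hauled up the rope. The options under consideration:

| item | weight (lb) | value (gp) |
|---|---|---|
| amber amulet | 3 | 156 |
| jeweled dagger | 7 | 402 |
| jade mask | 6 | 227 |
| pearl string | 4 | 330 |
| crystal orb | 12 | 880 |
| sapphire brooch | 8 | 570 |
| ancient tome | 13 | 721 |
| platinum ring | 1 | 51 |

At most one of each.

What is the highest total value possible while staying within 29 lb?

Best packing: amber amulet + pearl string + crystal orb + sapphire brooch + platinum ring — 28 lb, 1987 total.
The closest alternative, amber amulet + pearl string + crystal orb + sapphire brooch, reaches only 1936.

1987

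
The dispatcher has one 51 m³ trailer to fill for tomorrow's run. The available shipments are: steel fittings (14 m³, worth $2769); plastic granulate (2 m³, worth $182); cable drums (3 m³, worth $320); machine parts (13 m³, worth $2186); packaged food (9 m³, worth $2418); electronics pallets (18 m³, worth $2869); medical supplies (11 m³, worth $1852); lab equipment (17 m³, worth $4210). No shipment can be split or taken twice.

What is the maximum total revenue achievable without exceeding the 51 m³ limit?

11249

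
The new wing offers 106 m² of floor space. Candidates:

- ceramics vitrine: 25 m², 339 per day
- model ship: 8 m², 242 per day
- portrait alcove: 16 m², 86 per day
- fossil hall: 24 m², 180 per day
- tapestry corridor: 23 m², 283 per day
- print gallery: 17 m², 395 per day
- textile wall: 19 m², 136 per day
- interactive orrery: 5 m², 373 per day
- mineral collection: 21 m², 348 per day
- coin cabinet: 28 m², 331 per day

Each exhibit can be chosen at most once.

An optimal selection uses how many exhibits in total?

6

Best achievable expected visitors is 2028.
ceramics vitrine + model ship + print gallery + interactive orrery + mineral collection + coin cabinet hits 2028 at 104 m².
Any selection reaching 2028 contains exactly 6 exhibits.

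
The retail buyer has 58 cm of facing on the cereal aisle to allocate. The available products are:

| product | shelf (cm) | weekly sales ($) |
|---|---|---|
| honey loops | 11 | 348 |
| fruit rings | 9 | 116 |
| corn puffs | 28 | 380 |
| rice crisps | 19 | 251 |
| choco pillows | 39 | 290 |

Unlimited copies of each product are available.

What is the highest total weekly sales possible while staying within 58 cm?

Taking 5×honey loops: 55 cm used, 1740 in weekly sales.
The spare 3 cm is too small for any remaining product, and no exchange beats 1740.

1740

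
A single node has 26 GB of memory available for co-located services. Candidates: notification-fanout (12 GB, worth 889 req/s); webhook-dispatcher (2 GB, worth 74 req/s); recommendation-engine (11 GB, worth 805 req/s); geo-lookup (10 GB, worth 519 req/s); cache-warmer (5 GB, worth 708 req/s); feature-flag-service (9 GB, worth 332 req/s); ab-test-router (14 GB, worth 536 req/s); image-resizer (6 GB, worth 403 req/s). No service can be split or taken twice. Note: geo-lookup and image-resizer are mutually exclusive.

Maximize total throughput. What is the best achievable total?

Notification-fanout + webhook-dispatcher + cache-warmer + image-resizer uses 25 of the 26 GB and totals 2074.

2074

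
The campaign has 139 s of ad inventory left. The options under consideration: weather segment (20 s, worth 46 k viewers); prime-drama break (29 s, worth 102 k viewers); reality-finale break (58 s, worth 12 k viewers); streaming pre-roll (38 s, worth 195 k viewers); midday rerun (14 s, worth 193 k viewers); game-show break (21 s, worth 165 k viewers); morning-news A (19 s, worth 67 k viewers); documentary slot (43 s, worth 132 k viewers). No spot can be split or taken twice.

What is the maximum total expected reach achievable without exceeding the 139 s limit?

752

Filling by ratio: prime-drama break + streaming pre-roll + midday rerun + game-show break + morning-news A for 722, with 18 s left unused.
The 29 s tied up in prime-drama break is better spent on documentary slot — total rises to 752 (135 s).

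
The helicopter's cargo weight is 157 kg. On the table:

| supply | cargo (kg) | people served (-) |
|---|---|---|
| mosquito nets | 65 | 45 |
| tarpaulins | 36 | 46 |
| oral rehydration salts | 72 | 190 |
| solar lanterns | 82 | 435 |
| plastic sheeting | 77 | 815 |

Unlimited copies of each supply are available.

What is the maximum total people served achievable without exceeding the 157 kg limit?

Taking 2×plastic sheeting: 154 kg used, 1630 in people served.
Every other selection either busts 157 kg or fails to beat 1630.

1630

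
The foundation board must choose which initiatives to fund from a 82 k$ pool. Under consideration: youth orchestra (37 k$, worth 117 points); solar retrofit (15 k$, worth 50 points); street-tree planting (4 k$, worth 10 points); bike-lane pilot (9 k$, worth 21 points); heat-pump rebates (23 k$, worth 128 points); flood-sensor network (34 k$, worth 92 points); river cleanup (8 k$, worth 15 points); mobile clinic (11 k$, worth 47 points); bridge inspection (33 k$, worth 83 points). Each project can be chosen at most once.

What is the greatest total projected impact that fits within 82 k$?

313

By projected impact per k$: heat-pump rebates 5.57, mobile clinic 4.27, solar retrofit 3.33 lead.
Taking the top-ratio projects first gives solar retrofit + heat-pump rebates + mobile clinic + bridge inspection for 308 (82 k$).
Replace solar retrofit and bridge inspection with youth orchestra + bike-lane pilot: the trade gains 5 net, giving 313 at 80 k$.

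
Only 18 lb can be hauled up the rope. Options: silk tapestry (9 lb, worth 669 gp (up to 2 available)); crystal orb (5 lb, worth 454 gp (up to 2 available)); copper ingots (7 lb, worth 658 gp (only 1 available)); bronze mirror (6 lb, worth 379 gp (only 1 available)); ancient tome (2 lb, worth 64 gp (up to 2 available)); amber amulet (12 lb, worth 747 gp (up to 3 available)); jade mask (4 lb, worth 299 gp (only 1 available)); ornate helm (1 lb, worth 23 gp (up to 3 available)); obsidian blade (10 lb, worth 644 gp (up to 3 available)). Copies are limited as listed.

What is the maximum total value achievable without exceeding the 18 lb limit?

2×crystal orb + copper ingots + ornate helm uses 18 of the 18 lb and totals 1589.
That's the maximum — no swap from here does better than 1589.

1589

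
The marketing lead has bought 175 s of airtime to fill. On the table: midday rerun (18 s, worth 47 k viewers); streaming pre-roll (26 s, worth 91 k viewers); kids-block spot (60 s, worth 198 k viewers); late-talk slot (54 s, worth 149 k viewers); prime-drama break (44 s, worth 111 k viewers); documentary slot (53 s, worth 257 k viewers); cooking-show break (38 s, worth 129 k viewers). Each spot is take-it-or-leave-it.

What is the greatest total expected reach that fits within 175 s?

Ranking by ratio (expected reach/s): documentary slot 4.85, streaming pre-roll 3.50, cooking-show break 3.39, kids-block spot 3.30.
The ratio heuristic lands on streaming pre-roll + late-talk slot + documentary slot + cooking-show break (626) but leaves 4 s idle.
The 80 s tied up in streaming pre-roll and late-talk slot is better spent on midday rerun + kids-block spot — total rises to 631 (169 s).

631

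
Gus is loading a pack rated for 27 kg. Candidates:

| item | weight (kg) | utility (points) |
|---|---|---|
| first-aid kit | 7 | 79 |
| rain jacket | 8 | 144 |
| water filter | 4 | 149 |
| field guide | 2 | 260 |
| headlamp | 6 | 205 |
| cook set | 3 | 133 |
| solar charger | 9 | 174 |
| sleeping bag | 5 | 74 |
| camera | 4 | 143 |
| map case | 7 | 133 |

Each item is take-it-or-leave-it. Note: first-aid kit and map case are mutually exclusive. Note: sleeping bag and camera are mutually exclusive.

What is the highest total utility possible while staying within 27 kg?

1034

By utility per kg: field guide 130.00, cook set 44.33, water filter 37.25 lead.
A density-first pass picks water filter + field guide + headlamp + cook set + camera + map case — 1023 at 26 kg.
Replace map case with rain jacket: the trade gains 11 net, giving 1034 at 27 kg.
The closest alternative, water filter + field guide + headlamp + cook set + camera + map case, reaches only 1023.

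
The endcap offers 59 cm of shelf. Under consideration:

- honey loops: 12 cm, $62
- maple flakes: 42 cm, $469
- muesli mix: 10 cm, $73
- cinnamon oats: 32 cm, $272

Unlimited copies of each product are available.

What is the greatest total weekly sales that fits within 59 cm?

Maple flakes + muesli mix uses 52 of the 59 cm and totals 542.
The spare 7 cm is too small for any remaining product, and no exchange beats 542.

542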